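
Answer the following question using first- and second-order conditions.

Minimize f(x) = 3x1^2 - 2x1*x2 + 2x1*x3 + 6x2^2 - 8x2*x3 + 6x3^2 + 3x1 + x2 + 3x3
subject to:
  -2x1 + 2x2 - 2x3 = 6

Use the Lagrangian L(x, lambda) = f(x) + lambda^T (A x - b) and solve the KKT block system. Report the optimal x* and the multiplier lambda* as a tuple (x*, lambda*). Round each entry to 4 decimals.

Form the Lagrangian:
  L(x, lambda) = (1/2) x^T Q x + c^T x + lambda^T (A x - b)
Stationarity (grad_x L = 0): Q x + c + A^T lambda = 0.
Primal feasibility: A x = b.

This gives the KKT block system:
  [ Q   A^T ] [ x     ]   [-c ]
  [ A    0  ] [ lambda ] = [ b ]

Solving the linear system:
  x*      = (-2.1667, -0.0833, -0.9167)
  lambda* = (-5.8333)
  f(x*)   = 12.8333

x* = (-2.1667, -0.0833, -0.9167), lambda* = (-5.8333)


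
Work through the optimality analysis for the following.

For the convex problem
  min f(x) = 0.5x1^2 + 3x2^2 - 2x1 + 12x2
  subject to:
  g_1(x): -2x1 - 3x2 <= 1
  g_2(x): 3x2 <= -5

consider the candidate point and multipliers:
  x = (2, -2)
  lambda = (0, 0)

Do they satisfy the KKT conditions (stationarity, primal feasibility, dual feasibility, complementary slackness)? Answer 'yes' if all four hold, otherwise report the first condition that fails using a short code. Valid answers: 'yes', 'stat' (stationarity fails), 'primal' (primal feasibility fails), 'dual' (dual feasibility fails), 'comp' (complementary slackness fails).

Gradient of f: grad f(x) = Q x + c = (0, 0)
Constraint values g_i(x) = a_i^T x - b_i:
  g_1((2, -2)) = 1
  g_2((2, -2)) = -1
Stationarity residual: grad f(x) + sum_i lambda_i a_i = (0, 0)
  -> stationarity OK
Primal feasibility (all g_i <= 0): FAILS
Dual feasibility (all lambda_i >= 0): OK
Complementary slackness (lambda_i * g_i(x) = 0 for all i): OK

Verdict: the first failing condition is primal_feasibility -> primal.

primal


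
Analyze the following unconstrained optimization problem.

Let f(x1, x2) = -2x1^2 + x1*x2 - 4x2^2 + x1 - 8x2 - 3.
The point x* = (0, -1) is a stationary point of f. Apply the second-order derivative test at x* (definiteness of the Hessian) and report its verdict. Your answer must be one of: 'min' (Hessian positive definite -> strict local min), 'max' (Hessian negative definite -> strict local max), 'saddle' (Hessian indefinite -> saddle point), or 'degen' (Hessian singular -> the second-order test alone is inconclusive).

Compute the Hessian H = grad^2 f:
  H = [[-4, 1], [1, -8]]
Verify stationarity: grad f(x*) = H x* + g = (0, 0).
Eigenvalues of H: -8.2361, -3.7639.
Both eigenvalues < 0, so H is negative definite -> x* is a strict local max.

max


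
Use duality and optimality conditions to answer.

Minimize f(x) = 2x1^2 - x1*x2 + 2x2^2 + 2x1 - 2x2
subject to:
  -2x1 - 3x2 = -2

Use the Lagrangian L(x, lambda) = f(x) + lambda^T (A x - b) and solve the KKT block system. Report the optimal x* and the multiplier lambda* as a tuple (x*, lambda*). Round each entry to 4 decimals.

Form the Lagrangian:
  L(x, lambda) = (1/2) x^T Q x + c^T x + lambda^T (A x - b)
Stationarity (grad_x L = 0): Q x + c + A^T lambda = 0.
Primal feasibility: A x = b.

This gives the KKT block system:
  [ Q   A^T ] [ x     ]   [-c ]
  [ A    0  ] [ lambda ] = [ b ]

Solving the linear system:
  x*      = (-0.125, 0.75)
  lambda* = (0.375)
  f(x*)   = -0.5

x* = (-0.125, 0.75), lambda* = (0.375)


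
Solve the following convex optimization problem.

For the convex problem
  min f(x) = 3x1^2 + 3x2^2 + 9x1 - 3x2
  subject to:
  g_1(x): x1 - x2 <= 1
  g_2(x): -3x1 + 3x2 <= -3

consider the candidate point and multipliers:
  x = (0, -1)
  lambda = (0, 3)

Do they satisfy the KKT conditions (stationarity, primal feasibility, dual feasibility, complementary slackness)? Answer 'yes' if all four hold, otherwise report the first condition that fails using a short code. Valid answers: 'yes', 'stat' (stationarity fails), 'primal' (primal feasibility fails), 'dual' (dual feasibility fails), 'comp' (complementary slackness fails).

Gradient of f: grad f(x) = Q x + c = (9, -9)
Constraint values g_i(x) = a_i^T x - b_i:
  g_1((0, -1)) = 0
  g_2((0, -1)) = 0
Stationarity residual: grad f(x) + sum_i lambda_i a_i = (0, 0)
  -> stationarity OK
Primal feasibility (all g_i <= 0): OK
Dual feasibility (all lambda_i >= 0): OK
Complementary slackness (lambda_i * g_i(x) = 0 for all i): OK

Verdict: yes, KKT holds.

yes


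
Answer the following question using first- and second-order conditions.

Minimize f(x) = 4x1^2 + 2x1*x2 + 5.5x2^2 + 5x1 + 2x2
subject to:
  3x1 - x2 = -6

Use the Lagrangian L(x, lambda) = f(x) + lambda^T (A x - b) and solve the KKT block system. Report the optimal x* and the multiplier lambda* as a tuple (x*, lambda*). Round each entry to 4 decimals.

Form the Lagrangian:
  L(x, lambda) = (1/2) x^T Q x + c^T x + lambda^T (A x - b)
Stationarity (grad_x L = 0): Q x + c + A^T lambda = 0.
Primal feasibility: A x = b.

This gives the KKT block system:
  [ Q   A^T ] [ x     ]   [-c ]
  [ A    0  ] [ lambda ] = [ b ]

Solving the linear system:
  x*      = (-1.8571, 0.4286)
  lambda* = (3)
  f(x*)   = 4.7857

x* = (-1.8571, 0.4286), lambda* = (3)


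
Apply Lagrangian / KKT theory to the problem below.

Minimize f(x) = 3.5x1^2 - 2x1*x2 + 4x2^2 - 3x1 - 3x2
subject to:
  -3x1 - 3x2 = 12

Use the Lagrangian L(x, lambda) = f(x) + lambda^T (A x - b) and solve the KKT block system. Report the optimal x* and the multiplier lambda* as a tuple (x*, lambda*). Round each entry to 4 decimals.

Form the Lagrangian:
  L(x, lambda) = (1/2) x^T Q x + c^T x + lambda^T (A x - b)
Stationarity (grad_x L = 0): Q x + c + A^T lambda = 0.
Primal feasibility: A x = b.

This gives the KKT block system:
  [ Q   A^T ] [ x     ]   [-c ]
  [ A    0  ] [ lambda ] = [ b ]

Solving the linear system:
  x*      = (-2.1053, -1.8947)
  lambda* = (-4.6491)
  f(x*)   = 33.8947

x* = (-2.1053, -1.8947), lambda* = (-4.6491)


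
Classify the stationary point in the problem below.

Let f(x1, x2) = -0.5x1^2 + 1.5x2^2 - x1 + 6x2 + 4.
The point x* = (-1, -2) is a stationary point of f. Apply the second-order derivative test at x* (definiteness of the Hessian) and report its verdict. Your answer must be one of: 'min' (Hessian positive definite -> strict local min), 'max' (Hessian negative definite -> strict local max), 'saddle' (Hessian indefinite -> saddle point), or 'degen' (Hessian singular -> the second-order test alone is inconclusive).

Compute the Hessian H = grad^2 f:
  H = [[-1, 0], [0, 3]]
Verify stationarity: grad f(x*) = H x* + g = (0, 0).
Eigenvalues of H: -1, 3.
Eigenvalues have mixed signs, so H is indefinite -> x* is a saddle point.

saddle


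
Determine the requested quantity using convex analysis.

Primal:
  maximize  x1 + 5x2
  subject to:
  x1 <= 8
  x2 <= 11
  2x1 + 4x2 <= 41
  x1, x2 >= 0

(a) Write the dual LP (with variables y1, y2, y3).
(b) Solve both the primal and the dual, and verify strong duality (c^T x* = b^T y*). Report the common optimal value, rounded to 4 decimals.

The standard primal-dual pair for 'max c^T x s.t. A x <= b, x >= 0' is:
  Dual:  min b^T y  s.t.  A^T y >= c,  y >= 0.

So the dual LP is:
  minimize  8y1 + 11y2 + 41y3
  subject to:
    y1 + 2y3 >= 1
    y2 + 4y3 >= 5
    y1, y2, y3 >= 0

Solving the primal: x* = (0, 10.25).
  primal value c^T x* = 51.25.
Solving the dual: y* = (0, 0, 1.25).
  dual value b^T y* = 51.25.
Strong duality: c^T x* = b^T y*. Confirmed.

51.25


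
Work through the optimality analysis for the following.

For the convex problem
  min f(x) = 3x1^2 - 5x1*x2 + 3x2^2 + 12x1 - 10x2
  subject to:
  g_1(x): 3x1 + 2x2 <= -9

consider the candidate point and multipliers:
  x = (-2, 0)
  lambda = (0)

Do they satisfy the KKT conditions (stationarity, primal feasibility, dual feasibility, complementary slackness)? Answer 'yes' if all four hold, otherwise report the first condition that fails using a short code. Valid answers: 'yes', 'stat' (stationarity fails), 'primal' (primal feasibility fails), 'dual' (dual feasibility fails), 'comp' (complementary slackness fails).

Gradient of f: grad f(x) = Q x + c = (0, 0)
Constraint values g_i(x) = a_i^T x - b_i:
  g_1((-2, 0)) = 3
Stationarity residual: grad f(x) + sum_i lambda_i a_i = (0, 0)
  -> stationarity OK
Primal feasibility (all g_i <= 0): FAILS
Dual feasibility (all lambda_i >= 0): OK
Complementary slackness (lambda_i * g_i(x) = 0 for all i): OK

Verdict: the first failing condition is primal_feasibility -> primal.

primal


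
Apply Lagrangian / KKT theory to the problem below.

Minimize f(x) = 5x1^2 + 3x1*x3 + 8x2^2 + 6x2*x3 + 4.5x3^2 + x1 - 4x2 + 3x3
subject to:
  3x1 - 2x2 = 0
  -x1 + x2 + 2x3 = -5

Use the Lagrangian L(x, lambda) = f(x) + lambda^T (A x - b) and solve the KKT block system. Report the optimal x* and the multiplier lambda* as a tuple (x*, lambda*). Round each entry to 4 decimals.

Form the Lagrangian:
  L(x, lambda) = (1/2) x^T Q x + c^T x + lambda^T (A x - b)
Stationarity (grad_x L = 0): Q x + c + A^T lambda = 0.
Primal feasibility: A x = b.

This gives the KKT block system:
  [ Q   A^T ] [ x     ]   [-c ]
  [ A    0  ] [ lambda ] = [ b ]

Solving the linear system:
  x*      = (0.7427, 1.114, -2.6857)
  lambda* = (1.9199, 6.1294)
  f(x*)   = 9.4384

x* = (0.7427, 1.114, -2.6857), lambda* = (1.9199, 6.1294)


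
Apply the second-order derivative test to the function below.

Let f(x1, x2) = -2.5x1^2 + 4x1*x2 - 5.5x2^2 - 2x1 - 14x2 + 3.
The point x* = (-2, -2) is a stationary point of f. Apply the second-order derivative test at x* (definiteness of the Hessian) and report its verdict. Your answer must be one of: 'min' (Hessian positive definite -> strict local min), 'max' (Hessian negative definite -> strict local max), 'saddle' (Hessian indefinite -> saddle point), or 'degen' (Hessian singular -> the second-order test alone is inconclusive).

Compute the Hessian H = grad^2 f:
  H = [[-5, 4], [4, -11]]
Verify stationarity: grad f(x*) = H x* + g = (0, 0).
Eigenvalues of H: -13, -3.
Both eigenvalues < 0, so H is negative definite -> x* is a strict local max.

max


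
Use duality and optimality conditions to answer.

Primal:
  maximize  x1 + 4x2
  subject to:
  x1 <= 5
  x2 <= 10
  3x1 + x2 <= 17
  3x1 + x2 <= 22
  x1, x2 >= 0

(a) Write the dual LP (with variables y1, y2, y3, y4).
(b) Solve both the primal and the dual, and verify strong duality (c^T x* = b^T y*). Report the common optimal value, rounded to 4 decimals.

The standard primal-dual pair for 'max c^T x s.t. A x <= b, x >= 0' is:
  Dual:  min b^T y  s.t.  A^T y >= c,  y >= 0.

So the dual LP is:
  minimize  5y1 + 10y2 + 17y3 + 22y4
  subject to:
    y1 + 3y3 + 3y4 >= 1
    y2 + y3 + y4 >= 4
    y1, y2, y3, y4 >= 0

Solving the primal: x* = (2.3333, 10).
  primal value c^T x* = 42.3333.
Solving the dual: y* = (0, 3.6667, 0.3333, 0).
  dual value b^T y* = 42.3333.
Strong duality: c^T x* = b^T y*. Confirmed.

42.3333


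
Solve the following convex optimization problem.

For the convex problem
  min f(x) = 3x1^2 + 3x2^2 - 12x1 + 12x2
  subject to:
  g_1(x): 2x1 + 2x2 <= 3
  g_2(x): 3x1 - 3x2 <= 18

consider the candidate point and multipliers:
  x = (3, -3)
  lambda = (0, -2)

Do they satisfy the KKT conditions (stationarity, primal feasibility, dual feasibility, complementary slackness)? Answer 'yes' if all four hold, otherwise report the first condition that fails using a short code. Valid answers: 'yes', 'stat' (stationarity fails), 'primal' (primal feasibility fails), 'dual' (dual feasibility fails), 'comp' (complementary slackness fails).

Gradient of f: grad f(x) = Q x + c = (6, -6)
Constraint values g_i(x) = a_i^T x - b_i:
  g_1((3, -3)) = -3
  g_2((3, -3)) = 0
Stationarity residual: grad f(x) + sum_i lambda_i a_i = (0, 0)
  -> stationarity OK
Primal feasibility (all g_i <= 0): OK
Dual feasibility (all lambda_i >= 0): FAILS
Complementary slackness (lambda_i * g_i(x) = 0 for all i): OK

Verdict: the first failing condition is dual_feasibility -> dual.

dual


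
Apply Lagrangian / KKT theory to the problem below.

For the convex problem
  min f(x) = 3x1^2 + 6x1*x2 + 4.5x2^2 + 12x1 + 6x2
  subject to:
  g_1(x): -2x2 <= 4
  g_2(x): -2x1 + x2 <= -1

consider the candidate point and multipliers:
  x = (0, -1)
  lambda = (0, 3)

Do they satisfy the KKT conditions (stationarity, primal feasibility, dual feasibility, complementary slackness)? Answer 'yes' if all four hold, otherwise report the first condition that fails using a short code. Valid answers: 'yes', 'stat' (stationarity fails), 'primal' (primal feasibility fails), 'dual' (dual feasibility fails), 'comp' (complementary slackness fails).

Gradient of f: grad f(x) = Q x + c = (6, -3)
Constraint values g_i(x) = a_i^T x - b_i:
  g_1((0, -1)) = -2
  g_2((0, -1)) = 0
Stationarity residual: grad f(x) + sum_i lambda_i a_i = (0, 0)
  -> stationarity OK
Primal feasibility (all g_i <= 0): OK
Dual feasibility (all lambda_i >= 0): OK
Complementary slackness (lambda_i * g_i(x) = 0 for all i): OK

Verdict: yes, KKT holds.

yes


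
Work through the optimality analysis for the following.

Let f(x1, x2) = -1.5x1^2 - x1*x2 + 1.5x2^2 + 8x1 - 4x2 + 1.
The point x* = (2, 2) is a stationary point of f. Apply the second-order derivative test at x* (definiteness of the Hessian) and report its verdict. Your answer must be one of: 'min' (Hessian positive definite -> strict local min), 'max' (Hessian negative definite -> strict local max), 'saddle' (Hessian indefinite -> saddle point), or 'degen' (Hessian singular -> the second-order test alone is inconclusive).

Compute the Hessian H = grad^2 f:
  H = [[-3, -1], [-1, 3]]
Verify stationarity: grad f(x*) = H x* + g = (0, 0).
Eigenvalues of H: -3.1623, 3.1623.
Eigenvalues have mixed signs, so H is indefinite -> x* is a saddle point.

saddle


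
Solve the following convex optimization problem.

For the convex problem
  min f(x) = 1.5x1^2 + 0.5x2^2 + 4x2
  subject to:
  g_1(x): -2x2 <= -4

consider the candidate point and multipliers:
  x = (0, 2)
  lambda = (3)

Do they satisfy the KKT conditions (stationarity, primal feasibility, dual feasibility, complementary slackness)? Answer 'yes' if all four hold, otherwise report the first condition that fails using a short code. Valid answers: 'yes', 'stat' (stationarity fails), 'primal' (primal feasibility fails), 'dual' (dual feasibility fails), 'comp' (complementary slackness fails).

Gradient of f: grad f(x) = Q x + c = (0, 6)
Constraint values g_i(x) = a_i^T x - b_i:
  g_1((0, 2)) = 0
Stationarity residual: grad f(x) + sum_i lambda_i a_i = (0, 0)
  -> stationarity OK
Primal feasibility (all g_i <= 0): OK
Dual feasibility (all lambda_i >= 0): OK
Complementary slackness (lambda_i * g_i(x) = 0 for all i): OK

Verdict: yes, KKT holds.

yes


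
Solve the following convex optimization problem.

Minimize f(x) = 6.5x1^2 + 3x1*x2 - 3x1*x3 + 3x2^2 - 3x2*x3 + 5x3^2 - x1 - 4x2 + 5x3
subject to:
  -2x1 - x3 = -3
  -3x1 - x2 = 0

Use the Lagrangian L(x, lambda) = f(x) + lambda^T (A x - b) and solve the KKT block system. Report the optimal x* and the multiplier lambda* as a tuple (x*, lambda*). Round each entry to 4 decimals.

Form the Lagrangian:
  L(x, lambda) = (1/2) x^T Q x + c^T x + lambda^T (A x - b)
Stationarity (grad_x L = 0): Q x + c + A^T lambda = 0.
Primal feasibility: A x = b.

This gives the KKT block system:
  [ Q   A^T ] [ x     ]   [-c ]
  [ A    0  ] [ lambda ] = [ b ]

Solving the linear system:
  x*      = (0.6308, -1.8923, 1.7385)
  lambda* = (26.1692, -18.6769)
  f(x*)   = 47.0692

x* = (0.6308, -1.8923, 1.7385), lambda* = (26.1692, -18.6769)


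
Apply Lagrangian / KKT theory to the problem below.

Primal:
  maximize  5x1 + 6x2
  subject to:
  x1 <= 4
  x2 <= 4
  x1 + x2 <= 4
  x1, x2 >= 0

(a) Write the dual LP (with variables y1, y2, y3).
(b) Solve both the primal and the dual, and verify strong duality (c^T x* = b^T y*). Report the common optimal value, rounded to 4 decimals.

The standard primal-dual pair for 'max c^T x s.t. A x <= b, x >= 0' is:
  Dual:  min b^T y  s.t.  A^T y >= c,  y >= 0.

So the dual LP is:
  minimize  4y1 + 4y2 + 4y3
  subject to:
    y1 + y3 >= 5
    y2 + y3 >= 6
    y1, y2, y3 >= 0

Solving the primal: x* = (0, 4).
  primal value c^T x* = 24.
Solving the dual: y* = (0, 0, 6).
  dual value b^T y* = 24.
Strong duality: c^T x* = b^T y*. Confirmed.

24


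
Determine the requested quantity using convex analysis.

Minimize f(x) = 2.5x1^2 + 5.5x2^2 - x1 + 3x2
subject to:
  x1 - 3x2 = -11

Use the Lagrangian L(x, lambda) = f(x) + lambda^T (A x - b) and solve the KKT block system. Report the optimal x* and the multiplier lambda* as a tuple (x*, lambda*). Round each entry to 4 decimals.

Form the Lagrangian:
  L(x, lambda) = (1/2) x^T Q x + c^T x + lambda^T (A x - b)
Stationarity (grad_x L = 0): Q x + c + A^T lambda = 0.
Primal feasibility: A x = b.

This gives the KKT block system:
  [ Q   A^T ] [ x     ]   [-c ]
  [ A    0  ] [ lambda ] = [ b ]

Solving the linear system:
  x*      = (-2.1607, 2.9464)
  lambda* = (11.8036)
  f(x*)   = 70.4196

x* = (-2.1607, 2.9464), lambda* = (11.8036)


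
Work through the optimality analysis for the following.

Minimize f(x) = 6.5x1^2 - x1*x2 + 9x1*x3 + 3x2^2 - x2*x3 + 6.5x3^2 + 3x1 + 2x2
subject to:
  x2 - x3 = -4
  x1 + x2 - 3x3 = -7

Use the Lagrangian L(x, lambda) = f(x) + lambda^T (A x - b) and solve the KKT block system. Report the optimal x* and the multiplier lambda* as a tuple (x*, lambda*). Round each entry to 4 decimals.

Form the Lagrangian:
  L(x, lambda) = (1/2) x^T Q x + c^T x + lambda^T (A x - b)
Stationarity (grad_x L = 0): Q x + c + A^T lambda = 0.
Primal feasibility: A x = b.

This gives the KKT block system:
  [ Q   A^T ] [ x     ]   [-c ]
  [ A    0  ] [ lambda ] = [ b ]

Solving the linear system:
  x*      = (-0.901, -2.9505, 1.0495)
  lambda* = (19.5347, -3.6832)
  f(x*)   = 21.8762

x* = (-0.901, -2.9505, 1.0495), lambda* = (19.5347, -3.6832)


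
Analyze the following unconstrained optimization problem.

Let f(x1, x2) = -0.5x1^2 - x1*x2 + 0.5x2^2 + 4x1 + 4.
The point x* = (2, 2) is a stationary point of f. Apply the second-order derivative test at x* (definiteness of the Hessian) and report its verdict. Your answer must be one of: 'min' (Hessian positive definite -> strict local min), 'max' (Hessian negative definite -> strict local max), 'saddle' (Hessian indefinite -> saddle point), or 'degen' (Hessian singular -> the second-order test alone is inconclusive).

Compute the Hessian H = grad^2 f:
  H = [[-1, -1], [-1, 1]]
Verify stationarity: grad f(x*) = H x* + g = (0, 0).
Eigenvalues of H: -1.4142, 1.4142.
Eigenvalues have mixed signs, so H is indefinite -> x* is a saddle point.

saddle


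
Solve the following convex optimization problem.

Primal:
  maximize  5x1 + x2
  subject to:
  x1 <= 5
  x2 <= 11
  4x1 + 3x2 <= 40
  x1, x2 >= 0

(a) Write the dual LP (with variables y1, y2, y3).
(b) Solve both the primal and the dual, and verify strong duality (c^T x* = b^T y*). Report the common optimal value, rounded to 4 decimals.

The standard primal-dual pair for 'max c^T x s.t. A x <= b, x >= 0' is:
  Dual:  min b^T y  s.t.  A^T y >= c,  y >= 0.

So the dual LP is:
  minimize  5y1 + 11y2 + 40y3
  subject to:
    y1 + 4y3 >= 5
    y2 + 3y3 >= 1
    y1, y2, y3 >= 0

Solving the primal: x* = (5, 6.6667).
  primal value c^T x* = 31.6667.
Solving the dual: y* = (3.6667, 0, 0.3333).
  dual value b^T y* = 31.6667.
Strong duality: c^T x* = b^T y*. Confirmed.

31.6667


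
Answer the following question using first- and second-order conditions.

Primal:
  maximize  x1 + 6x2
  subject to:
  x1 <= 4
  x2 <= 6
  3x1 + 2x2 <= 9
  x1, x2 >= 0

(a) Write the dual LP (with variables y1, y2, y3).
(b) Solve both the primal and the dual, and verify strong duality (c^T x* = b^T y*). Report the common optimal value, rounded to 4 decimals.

The standard primal-dual pair for 'max c^T x s.t. A x <= b, x >= 0' is:
  Dual:  min b^T y  s.t.  A^T y >= c,  y >= 0.

So the dual LP is:
  minimize  4y1 + 6y2 + 9y3
  subject to:
    y1 + 3y3 >= 1
    y2 + 2y3 >= 6
    y1, y2, y3 >= 0

Solving the primal: x* = (0, 4.5).
  primal value c^T x* = 27.
Solving the dual: y* = (0, 0, 3).
  dual value b^T y* = 27.
Strong duality: c^T x* = b^T y*. Confirmed.

27


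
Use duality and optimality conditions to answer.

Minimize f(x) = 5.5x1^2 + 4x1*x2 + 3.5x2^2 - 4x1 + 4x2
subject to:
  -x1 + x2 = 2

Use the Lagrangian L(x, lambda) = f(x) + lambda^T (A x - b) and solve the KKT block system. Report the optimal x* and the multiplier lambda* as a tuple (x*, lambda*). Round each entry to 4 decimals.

Form the Lagrangian:
  L(x, lambda) = (1/2) x^T Q x + c^T x + lambda^T (A x - b)
Stationarity (grad_x L = 0): Q x + c + A^T lambda = 0.
Primal feasibility: A x = b.

This gives the KKT block system:
  [ Q   A^T ] [ x     ]   [-c ]
  [ A    0  ] [ lambda ] = [ b ]

Solving the linear system:
  x*      = (-0.8462, 1.1538)
  lambda* = (-8.6923)
  f(x*)   = 12.6923

x* = (-0.8462, 1.1538), lambda* = (-8.6923)


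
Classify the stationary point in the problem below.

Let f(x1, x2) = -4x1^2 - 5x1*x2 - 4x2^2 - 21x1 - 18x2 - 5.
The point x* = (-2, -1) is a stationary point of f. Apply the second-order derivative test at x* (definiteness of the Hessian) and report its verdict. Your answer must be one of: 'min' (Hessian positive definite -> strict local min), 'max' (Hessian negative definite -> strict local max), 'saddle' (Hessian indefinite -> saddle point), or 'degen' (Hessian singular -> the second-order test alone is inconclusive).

Compute the Hessian H = grad^2 f:
  H = [[-8, -5], [-5, -8]]
Verify stationarity: grad f(x*) = H x* + g = (0, 0).
Eigenvalues of H: -13, -3.
Both eigenvalues < 0, so H is negative definite -> x* is a strict local max.

max


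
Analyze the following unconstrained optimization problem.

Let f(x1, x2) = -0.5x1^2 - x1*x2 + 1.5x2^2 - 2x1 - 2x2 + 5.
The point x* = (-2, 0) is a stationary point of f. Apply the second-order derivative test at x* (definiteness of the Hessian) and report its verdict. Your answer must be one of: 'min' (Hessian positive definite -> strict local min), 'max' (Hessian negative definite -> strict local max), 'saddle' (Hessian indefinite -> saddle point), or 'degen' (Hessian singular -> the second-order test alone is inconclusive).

Compute the Hessian H = grad^2 f:
  H = [[-1, -1], [-1, 3]]
Verify stationarity: grad f(x*) = H x* + g = (0, 0).
Eigenvalues of H: -1.2361, 3.2361.
Eigenvalues have mixed signs, so H is indefinite -> x* is a saddle point.

saddle


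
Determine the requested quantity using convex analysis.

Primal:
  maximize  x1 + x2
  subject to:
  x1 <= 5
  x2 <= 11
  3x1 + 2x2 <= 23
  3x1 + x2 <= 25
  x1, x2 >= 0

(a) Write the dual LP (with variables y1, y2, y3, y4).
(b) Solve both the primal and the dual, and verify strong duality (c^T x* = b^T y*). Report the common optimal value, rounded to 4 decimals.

The standard primal-dual pair for 'max c^T x s.t. A x <= b, x >= 0' is:
  Dual:  min b^T y  s.t.  A^T y >= c,  y >= 0.

So the dual LP is:
  minimize  5y1 + 11y2 + 23y3 + 25y4
  subject to:
    y1 + 3y3 + 3y4 >= 1
    y2 + 2y3 + y4 >= 1
    y1, y2, y3, y4 >= 0

Solving the primal: x* = (0.3333, 11).
  primal value c^T x* = 11.3333.
Solving the dual: y* = (0, 0.3333, 0.3333, 0).
  dual value b^T y* = 11.3333.
Strong duality: c^T x* = b^T y*. Confirmed.

11.3333


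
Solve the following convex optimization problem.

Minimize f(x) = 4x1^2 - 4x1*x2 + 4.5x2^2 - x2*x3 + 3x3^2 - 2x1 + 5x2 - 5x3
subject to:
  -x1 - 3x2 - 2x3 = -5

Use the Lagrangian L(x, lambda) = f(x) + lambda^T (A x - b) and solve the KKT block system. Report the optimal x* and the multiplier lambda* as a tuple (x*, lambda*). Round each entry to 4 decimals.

Form the Lagrangian:
  L(x, lambda) = (1/2) x^T Q x + c^T x + lambda^T (A x - b)
Stationarity (grad_x L = 0): Q x + c + A^T lambda = 0.
Primal feasibility: A x = b.

This gives the KKT block system:
  [ Q   A^T ] [ x     ]   [-c ]
  [ A    0  ] [ lambda ] = [ b ]

Solving the linear system:
  x*      = (0.6881, 0.4632, 1.4611)
  lambda* = (1.6518)
  f(x*)   = 0.9466

x* = (0.6881, 0.4632, 1.4611), lambda* = (1.6518)


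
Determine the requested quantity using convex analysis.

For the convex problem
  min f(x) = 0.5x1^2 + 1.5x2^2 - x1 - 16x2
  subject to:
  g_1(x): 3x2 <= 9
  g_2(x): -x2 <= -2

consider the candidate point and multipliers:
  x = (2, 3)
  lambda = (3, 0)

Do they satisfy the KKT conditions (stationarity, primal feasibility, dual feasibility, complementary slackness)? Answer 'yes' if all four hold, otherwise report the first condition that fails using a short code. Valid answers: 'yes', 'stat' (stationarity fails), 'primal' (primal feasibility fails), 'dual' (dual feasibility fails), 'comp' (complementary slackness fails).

Gradient of f: grad f(x) = Q x + c = (1, -7)
Constraint values g_i(x) = a_i^T x - b_i:
  g_1((2, 3)) = 0
  g_2((2, 3)) = -1
Stationarity residual: grad f(x) + sum_i lambda_i a_i = (1, 2)
  -> stationarity FAILS
Primal feasibility (all g_i <= 0): OK
Dual feasibility (all lambda_i >= 0): OK
Complementary slackness (lambda_i * g_i(x) = 0 for all i): OK

Verdict: the first failing condition is stationarity -> stat.

stat


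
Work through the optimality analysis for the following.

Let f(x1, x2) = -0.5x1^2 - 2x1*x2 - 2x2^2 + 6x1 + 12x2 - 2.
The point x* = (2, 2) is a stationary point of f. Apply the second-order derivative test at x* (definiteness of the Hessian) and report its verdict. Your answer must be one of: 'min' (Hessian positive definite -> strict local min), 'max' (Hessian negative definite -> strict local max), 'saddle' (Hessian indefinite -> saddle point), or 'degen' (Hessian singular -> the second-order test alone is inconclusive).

Compute the Hessian H = grad^2 f:
  H = [[-1, -2], [-2, -4]]
Verify stationarity: grad f(x*) = H x* + g = (0, 0).
Eigenvalues of H: -5, 0.
H has a zero eigenvalue (singular; negative semidefinite but not definite), so H is neither positive definite, negative definite, nor indefinite. The second-order test alone is inconclusive -> degen.
(Indeed, f is constant along the null direction of H through x*, so x* is not a strict local extremum.)

degen


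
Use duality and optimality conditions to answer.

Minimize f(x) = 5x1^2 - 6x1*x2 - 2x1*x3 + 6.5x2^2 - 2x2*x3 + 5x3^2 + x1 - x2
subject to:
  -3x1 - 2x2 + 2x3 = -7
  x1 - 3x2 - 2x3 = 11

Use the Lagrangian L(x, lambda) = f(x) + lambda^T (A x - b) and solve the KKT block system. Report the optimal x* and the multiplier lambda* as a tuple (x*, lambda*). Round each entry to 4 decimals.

Form the Lagrangian:
  L(x, lambda) = (1/2) x^T Q x + c^T x + lambda^T (A x - b)
Stationarity (grad_x L = 0): Q x + c + A^T lambda = 0.
Primal feasibility: A x = b.

This gives the KKT block system:
  [ Q   A^T ] [ x     ]   [-c ]
  [ A    0  ] [ lambda ] = [ b ]

Solving the linear system:
  x*      = (1.1397, -1.2559, -3.0463)
  lambda* = (5.4548, -9.6606)
  f(x*)   = 73.4229

x* = (1.1397, -1.2559, -3.0463), lambda* = (5.4548, -9.6606)


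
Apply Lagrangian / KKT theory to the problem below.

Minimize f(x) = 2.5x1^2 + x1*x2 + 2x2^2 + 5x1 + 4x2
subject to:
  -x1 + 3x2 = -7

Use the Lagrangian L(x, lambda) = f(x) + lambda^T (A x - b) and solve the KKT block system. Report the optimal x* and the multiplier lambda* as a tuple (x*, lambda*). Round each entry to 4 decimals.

Form the Lagrangian:
  L(x, lambda) = (1/2) x^T Q x + c^T x + lambda^T (A x - b)
Stationarity (grad_x L = 0): Q x + c + A^T lambda = 0.
Primal feasibility: A x = b.

This gives the KKT block system:
  [ Q   A^T ] [ x     ]   [-c ]
  [ A    0  ] [ lambda ] = [ b ]

Solving the linear system:
  x*      = (-0.1455, -2.3818)
  lambda* = (1.8909)
  f(x*)   = 1.4909

x* = (-0.1455, -2.3818), lambda* = (1.8909)


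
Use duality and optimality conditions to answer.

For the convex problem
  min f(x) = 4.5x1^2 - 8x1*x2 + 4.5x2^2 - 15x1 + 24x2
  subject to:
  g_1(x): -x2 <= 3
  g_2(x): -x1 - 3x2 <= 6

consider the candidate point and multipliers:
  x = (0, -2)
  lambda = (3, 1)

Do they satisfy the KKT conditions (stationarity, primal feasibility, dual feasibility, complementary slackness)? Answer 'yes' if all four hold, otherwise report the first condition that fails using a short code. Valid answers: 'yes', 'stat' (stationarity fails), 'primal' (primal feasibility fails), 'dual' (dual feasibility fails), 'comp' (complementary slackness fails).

Gradient of f: grad f(x) = Q x + c = (1, 6)
Constraint values g_i(x) = a_i^T x - b_i:
  g_1((0, -2)) = -1
  g_2((0, -2)) = 0
Stationarity residual: grad f(x) + sum_i lambda_i a_i = (0, 0)
  -> stationarity OK
Primal feasibility (all g_i <= 0): OK
Dual feasibility (all lambda_i >= 0): OK
Complementary slackness (lambda_i * g_i(x) = 0 for all i): FAILS

Verdict: the first failing condition is complementary_slackness -> comp.

comp


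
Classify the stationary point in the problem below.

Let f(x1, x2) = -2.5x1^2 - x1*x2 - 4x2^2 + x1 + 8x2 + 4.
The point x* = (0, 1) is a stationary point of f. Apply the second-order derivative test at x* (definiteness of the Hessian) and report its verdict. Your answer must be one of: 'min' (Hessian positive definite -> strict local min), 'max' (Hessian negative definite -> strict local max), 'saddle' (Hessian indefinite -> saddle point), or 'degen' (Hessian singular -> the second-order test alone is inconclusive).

Compute the Hessian H = grad^2 f:
  H = [[-5, -1], [-1, -8]]
Verify stationarity: grad f(x*) = H x* + g = (0, 0).
Eigenvalues of H: -8.3028, -4.6972.
Both eigenvalues < 0, so H is negative definite -> x* is a strict local max.

max


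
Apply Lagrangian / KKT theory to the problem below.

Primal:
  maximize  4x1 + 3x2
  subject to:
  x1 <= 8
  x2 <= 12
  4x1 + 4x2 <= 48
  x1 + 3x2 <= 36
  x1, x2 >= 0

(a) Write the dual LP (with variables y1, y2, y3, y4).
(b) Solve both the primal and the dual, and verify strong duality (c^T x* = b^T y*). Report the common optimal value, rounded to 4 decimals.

The standard primal-dual pair for 'max c^T x s.t. A x <= b, x >= 0' is:
  Dual:  min b^T y  s.t.  A^T y >= c,  y >= 0.

So the dual LP is:
  minimize  8y1 + 12y2 + 48y3 + 36y4
  subject to:
    y1 + 4y3 + y4 >= 4
    y2 + 4y3 + 3y4 >= 3
    y1, y2, y3, y4 >= 0

Solving the primal: x* = (8, 4).
  primal value c^T x* = 44.
Solving the dual: y* = (1, 0, 0.75, 0).
  dual value b^T y* = 44.
Strong duality: c^T x* = b^T y*. Confirmed.

44


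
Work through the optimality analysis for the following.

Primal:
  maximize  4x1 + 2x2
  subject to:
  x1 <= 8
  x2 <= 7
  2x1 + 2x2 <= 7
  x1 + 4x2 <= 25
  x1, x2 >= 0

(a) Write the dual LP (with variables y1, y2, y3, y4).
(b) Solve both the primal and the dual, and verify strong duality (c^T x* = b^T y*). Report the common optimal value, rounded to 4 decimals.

The standard primal-dual pair for 'max c^T x s.t. A x <= b, x >= 0' is:
  Dual:  min b^T y  s.t.  A^T y >= c,  y >= 0.

So the dual LP is:
  minimize  8y1 + 7y2 + 7y3 + 25y4
  subject to:
    y1 + 2y3 + y4 >= 4
    y2 + 2y3 + 4y4 >= 2
    y1, y2, y3, y4 >= 0

Solving the primal: x* = (3.5, 0).
  primal value c^T x* = 14.
Solving the dual: y* = (0, 0, 2, 0).
  dual value b^T y* = 14.
Strong duality: c^T x* = b^T y*. Confirmed.

14


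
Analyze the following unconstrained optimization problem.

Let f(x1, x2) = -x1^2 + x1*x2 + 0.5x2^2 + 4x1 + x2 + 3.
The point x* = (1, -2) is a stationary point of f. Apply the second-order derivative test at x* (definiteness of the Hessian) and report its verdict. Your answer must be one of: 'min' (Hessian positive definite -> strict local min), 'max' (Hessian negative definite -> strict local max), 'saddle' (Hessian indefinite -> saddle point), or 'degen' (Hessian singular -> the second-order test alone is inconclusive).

Compute the Hessian H = grad^2 f:
  H = [[-2, 1], [1, 1]]
Verify stationarity: grad f(x*) = H x* + g = (0, 0).
Eigenvalues of H: -2.3028, 1.3028.
Eigenvalues have mixed signs, so H is indefinite -> x* is a saddle point.

saddle


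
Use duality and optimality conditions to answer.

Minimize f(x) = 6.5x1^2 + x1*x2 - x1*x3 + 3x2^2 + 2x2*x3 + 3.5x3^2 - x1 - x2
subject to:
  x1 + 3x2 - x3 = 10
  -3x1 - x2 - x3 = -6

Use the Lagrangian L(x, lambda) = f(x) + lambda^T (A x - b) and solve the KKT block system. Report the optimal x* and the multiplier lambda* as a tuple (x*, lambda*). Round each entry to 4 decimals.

Form the Lagrangian:
  L(x, lambda) = (1/2) x^T Q x + c^T x + lambda^T (A x - b)
Stationarity (grad_x L = 0): Q x + c + A^T lambda = 0.
Primal feasibility: A x = b.

This gives the KKT block system:
  [ Q   A^T ] [ x     ]   [-c ]
  [ A    0  ] [ lambda ] = [ b ]

Solving the linear system:
  x*      = (1.2281, 2.7719, -0.4561)
  lambda* = (-3.7061, 4.8289)
  f(x*)   = 31.0175

x* = (1.2281, 2.7719, -0.4561), lambda* = (-3.7061, 4.8289)


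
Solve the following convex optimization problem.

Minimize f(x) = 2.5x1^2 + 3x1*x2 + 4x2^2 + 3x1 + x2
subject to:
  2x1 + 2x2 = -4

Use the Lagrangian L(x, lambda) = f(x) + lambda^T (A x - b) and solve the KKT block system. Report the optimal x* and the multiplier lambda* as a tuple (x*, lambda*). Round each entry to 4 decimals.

Form the Lagrangian:
  L(x, lambda) = (1/2) x^T Q x + c^T x + lambda^T (A x - b)
Stationarity (grad_x L = 0): Q x + c + A^T lambda = 0.
Primal feasibility: A x = b.

This gives the KKT block system:
  [ Q   A^T ] [ x     ]   [-c ]
  [ A    0  ] [ lambda ] = [ b ]

Solving the linear system:
  x*      = (-1.7143, -0.2857)
  lambda* = (3.2143)
  f(x*)   = 3.7143

x* = (-1.7143, -0.2857), lambda* = (3.2143)


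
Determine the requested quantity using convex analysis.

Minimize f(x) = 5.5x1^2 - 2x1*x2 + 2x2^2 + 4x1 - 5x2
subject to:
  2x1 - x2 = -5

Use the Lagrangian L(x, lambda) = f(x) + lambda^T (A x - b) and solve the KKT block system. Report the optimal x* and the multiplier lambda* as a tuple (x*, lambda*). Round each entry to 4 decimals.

Form the Lagrangian:
  L(x, lambda) = (1/2) x^T Q x + c^T x + lambda^T (A x - b)
Stationarity (grad_x L = 0): Q x + c + A^T lambda = 0.
Primal feasibility: A x = b.

This gives the KKT block system:
  [ Q   A^T ] [ x     ]   [-c ]
  [ A    0  ] [ lambda ] = [ b ]

Solving the linear system:
  x*      = (-1.2632, 2.4737)
  lambda* = (7.4211)
  f(x*)   = 9.8421

x* = (-1.2632, 2.4737), lambda* = (7.4211)


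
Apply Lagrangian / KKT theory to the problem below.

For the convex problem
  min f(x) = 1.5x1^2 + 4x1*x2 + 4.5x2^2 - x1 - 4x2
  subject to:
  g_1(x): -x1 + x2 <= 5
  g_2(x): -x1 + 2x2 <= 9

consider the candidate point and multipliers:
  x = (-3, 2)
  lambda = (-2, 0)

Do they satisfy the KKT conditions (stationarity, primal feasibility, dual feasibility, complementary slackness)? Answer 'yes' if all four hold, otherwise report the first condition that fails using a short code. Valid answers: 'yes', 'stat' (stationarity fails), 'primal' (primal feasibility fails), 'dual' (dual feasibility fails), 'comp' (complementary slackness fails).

Gradient of f: grad f(x) = Q x + c = (-2, 2)
Constraint values g_i(x) = a_i^T x - b_i:
  g_1((-3, 2)) = 0
  g_2((-3, 2)) = -2
Stationarity residual: grad f(x) + sum_i lambda_i a_i = (0, 0)
  -> stationarity OK
Primal feasibility (all g_i <= 0): OK
Dual feasibility (all lambda_i >= 0): FAILS
Complementary slackness (lambda_i * g_i(x) = 0 for all i): OK

Verdict: the first failing condition is dual_feasibility -> dual.

dual


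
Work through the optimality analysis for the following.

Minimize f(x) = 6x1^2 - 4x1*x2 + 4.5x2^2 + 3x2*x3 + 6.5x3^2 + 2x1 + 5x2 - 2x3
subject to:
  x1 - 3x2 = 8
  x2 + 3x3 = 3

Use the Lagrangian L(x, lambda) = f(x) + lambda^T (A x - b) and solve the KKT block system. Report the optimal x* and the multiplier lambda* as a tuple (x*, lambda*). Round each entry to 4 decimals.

Form the Lagrangian:
  L(x, lambda) = (1/2) x^T Q x + c^T x + lambda^T (A x - b)
Stationarity (grad_x L = 0): Q x + c + A^T lambda = 0.
Primal feasibility: A x = b.

This gives the KKT block system:
  [ Q   A^T ] [ x     ]   [-c ]
  [ A    0  ] [ lambda ] = [ b ]

Solving the linear system:
  x*      = (-0.643, -2.881, 1.9603)
  lambda* = (-5.8077, -4.9471)
  f(x*)   = 20.8456

x* = (-0.643, -2.881, 1.9603), lambda* = (-5.8077, -4.9471)


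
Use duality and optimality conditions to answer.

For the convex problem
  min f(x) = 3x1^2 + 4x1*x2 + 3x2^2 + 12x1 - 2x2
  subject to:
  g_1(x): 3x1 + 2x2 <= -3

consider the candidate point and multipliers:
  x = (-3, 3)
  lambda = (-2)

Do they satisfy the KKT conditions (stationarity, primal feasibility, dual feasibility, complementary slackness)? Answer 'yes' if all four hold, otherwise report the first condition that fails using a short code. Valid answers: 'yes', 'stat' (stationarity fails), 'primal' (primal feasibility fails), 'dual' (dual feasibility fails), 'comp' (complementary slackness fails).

Gradient of f: grad f(x) = Q x + c = (6, 4)
Constraint values g_i(x) = a_i^T x - b_i:
  g_1((-3, 3)) = 0
Stationarity residual: grad f(x) + sum_i lambda_i a_i = (0, 0)
  -> stationarity OK
Primal feasibility (all g_i <= 0): OK
Dual feasibility (all lambda_i >= 0): FAILS
Complementary slackness (lambda_i * g_i(x) = 0 for all i): OK

Verdict: the first failing condition is dual_feasibility -> dual.

dual


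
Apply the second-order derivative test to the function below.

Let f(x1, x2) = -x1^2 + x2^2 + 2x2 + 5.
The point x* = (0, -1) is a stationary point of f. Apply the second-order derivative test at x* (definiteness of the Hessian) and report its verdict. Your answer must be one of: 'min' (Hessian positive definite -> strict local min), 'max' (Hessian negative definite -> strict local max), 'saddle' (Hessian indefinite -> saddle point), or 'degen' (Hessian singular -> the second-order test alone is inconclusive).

Compute the Hessian H = grad^2 f:
  H = [[-2, 0], [0, 2]]
Verify stationarity: grad f(x*) = H x* + g = (0, 0).
Eigenvalues of H: -2, 2.
Eigenvalues have mixed signs, so H is indefinite -> x* is a saddle point.

saddle


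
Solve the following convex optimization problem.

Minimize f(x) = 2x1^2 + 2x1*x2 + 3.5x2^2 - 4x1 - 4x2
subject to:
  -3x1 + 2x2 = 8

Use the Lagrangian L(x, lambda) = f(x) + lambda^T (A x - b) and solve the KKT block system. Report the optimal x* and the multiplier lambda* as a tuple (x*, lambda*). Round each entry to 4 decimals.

Form the Lagrangian:
  L(x, lambda) = (1/2) x^T Q x + c^T x + lambda^T (A x - b)
Stationarity (grad_x L = 0): Q x + c + A^T lambda = 0.
Primal feasibility: A x = b.

This gives the KKT block system:
  [ Q   A^T ] [ x     ]   [-c ]
  [ A    0  ] [ lambda ] = [ b ]

Solving the linear system:
  x*      = (-1.5534, 1.6699)
  lambda* = (-2.2913)
  f(x*)   = 8.932

x* = (-1.5534, 1.6699), lambda* = (-2.2913)


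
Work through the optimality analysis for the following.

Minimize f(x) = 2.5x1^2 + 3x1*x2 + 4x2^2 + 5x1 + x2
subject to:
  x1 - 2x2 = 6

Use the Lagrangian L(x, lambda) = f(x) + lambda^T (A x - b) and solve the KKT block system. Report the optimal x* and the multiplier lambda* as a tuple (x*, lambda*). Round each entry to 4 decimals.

Form the Lagrangian:
  L(x, lambda) = (1/2) x^T Q x + c^T x + lambda^T (A x - b)
Stationarity (grad_x L = 0): Q x + c + A^T lambda = 0.
Primal feasibility: A x = b.

This gives the KKT block system:
  [ Q   A^T ] [ x     ]   [-c ]
  [ A    0  ] [ lambda ] = [ b ]

Solving the linear system:
  x*      = (1.55, -2.225)
  lambda* = (-6.075)
  f(x*)   = 20.9875

x* = (1.55, -2.225), lambda* = (-6.075)


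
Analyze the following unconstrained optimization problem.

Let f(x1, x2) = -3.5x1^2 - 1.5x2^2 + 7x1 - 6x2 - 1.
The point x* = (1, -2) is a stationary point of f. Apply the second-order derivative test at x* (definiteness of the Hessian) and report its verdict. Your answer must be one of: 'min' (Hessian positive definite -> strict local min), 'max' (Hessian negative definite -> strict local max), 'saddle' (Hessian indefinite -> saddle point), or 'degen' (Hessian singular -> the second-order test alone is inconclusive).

Compute the Hessian H = grad^2 f:
  H = [[-7, 0], [0, -3]]
Verify stationarity: grad f(x*) = H x* + g = (0, 0).
Eigenvalues of H: -7, -3.
Both eigenvalues < 0, so H is negative definite -> x* is a strict local max.

max


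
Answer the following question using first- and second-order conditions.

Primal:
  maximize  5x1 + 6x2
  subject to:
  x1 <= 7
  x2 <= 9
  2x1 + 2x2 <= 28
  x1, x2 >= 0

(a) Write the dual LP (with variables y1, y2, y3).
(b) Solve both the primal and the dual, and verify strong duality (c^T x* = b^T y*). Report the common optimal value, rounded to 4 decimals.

The standard primal-dual pair for 'max c^T x s.t. A x <= b, x >= 0' is:
  Dual:  min b^T y  s.t.  A^T y >= c,  y >= 0.

So the dual LP is:
  minimize  7y1 + 9y2 + 28y3
  subject to:
    y1 + 2y3 >= 5
    y2 + 2y3 >= 6
    y1, y2, y3 >= 0

Solving the primal: x* = (5, 9).
  primal value c^T x* = 79.
Solving the dual: y* = (0, 1, 2.5).
  dual value b^T y* = 79.
Strong duality: c^T x* = b^T y*. Confirmed.

79
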